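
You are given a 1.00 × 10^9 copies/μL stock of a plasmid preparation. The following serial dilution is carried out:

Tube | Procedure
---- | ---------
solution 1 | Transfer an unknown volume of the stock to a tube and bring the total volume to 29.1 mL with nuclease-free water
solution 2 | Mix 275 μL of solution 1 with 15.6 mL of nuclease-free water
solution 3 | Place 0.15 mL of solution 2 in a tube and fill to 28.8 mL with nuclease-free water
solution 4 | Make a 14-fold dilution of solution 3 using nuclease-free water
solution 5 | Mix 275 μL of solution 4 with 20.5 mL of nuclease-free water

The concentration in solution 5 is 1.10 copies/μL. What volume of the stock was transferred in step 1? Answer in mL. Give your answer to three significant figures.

0.375 mL

Step 1: v brought to 29.1 mL → factor = 29.1 mL/v
Step 2: 275 μL + 15.6 mL = 15875 μL total → factor 15875/275 = 57.727
Step 3: 0.15 mL brought to 28.8 mL → factor 28.8/0.15 = 192
Step 4: 14-fold → factor 14
Step 5: 275 μL + 20.5 mL = 20775 μL total → factor 20775/275 = 75.545
Product of known-step factors = 1.1722 × 10^7
Overall factor = 1.00 × 10^9 copies/μL / (1.10 copies/μL) = 9.0909 × 10^8
Step-1 factor = 9.0909 × 10^8 / 1.1722 × 10^7 = 77.551
v = 29.1 mL / 77.551 = 0.375 mL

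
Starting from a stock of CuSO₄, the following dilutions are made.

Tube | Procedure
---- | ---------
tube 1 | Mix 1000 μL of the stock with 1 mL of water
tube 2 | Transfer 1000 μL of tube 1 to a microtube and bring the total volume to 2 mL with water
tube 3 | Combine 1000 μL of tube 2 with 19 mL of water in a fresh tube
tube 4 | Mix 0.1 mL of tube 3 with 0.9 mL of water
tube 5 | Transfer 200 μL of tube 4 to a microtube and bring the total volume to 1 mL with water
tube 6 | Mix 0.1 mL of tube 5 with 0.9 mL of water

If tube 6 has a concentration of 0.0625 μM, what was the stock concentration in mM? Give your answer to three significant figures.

Step 1: 1000 μL + 1 mL = 2000 μL total → factor 2000/1000 = 2
Step 2: 1000 μL brought to 2 mL → factor 2000/1000 = 2
Step 3: 1000 μL + 19 mL = 20000 μL total → factor 20000/1000 = 20
Step 4: 0.1 mL + 0.9 mL = 1 mL total → factor 1/0.1 = 10
Step 5: 200 μL brought to 1 mL → factor 1000/200 = 5
Step 6: 0.1 mL + 0.9 mL = 1 mL total → factor 1/0.1 = 10
Overall dilution factor = 2 × 2 × 20 × 10 × 5 × 10 = 40000
Stock = 0.0625 μM × 40000 = 2500 μM = 2.50 mM

2.50 mM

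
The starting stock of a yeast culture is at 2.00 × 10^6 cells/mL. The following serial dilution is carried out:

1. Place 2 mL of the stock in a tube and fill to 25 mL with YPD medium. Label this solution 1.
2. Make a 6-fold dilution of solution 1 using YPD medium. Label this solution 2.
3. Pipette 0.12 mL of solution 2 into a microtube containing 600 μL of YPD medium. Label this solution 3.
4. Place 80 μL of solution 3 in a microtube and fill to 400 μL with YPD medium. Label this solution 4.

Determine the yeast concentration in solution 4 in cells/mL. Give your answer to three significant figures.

889 cells/mL

Step 1: 2 mL brought to 25 mL → factor 25/2 = 12.5
Step 2: 6-fold → factor 6
Step 3: 0.12 mL + 600 μL = 0.72 mL total → factor 0.72/0.12 = 6
Step 4: 80 μL brought to 400 μL → factor 400/80 = 5
Overall dilution factor = 12.5 × 6 × 6 × 5 = 2250
Final = 2.00 × 10^6 cells/mL / 2250 = 889 cells/mL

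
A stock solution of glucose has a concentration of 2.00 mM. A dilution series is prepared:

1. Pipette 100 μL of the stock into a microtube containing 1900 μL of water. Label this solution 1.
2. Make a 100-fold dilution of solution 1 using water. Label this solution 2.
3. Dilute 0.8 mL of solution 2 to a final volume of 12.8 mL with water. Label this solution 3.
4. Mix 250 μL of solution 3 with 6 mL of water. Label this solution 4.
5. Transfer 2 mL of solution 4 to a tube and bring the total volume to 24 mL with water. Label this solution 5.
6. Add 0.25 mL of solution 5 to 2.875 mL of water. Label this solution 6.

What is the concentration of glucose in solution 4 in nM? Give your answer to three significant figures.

2.50 nM

Step 1: 100 μL + 1900 μL = 2000 μL total → factor 2000/100 = 20
Step 2: 100-fold → factor 100
Step 3: 0.8 mL brought to 12.8 mL → factor 12.8/0.8 = 16
Step 4: 250 μL + 6 mL = 6250 μL total → factor 6250/250 = 25
Dilution factor through solution 4 = 20 × 100 × 16 × 25 = 8 × 10^5
[solution 4] = 2.00 mM / 8 × 10^5 = 2.500 × 10^-6 mM = 2.50 nM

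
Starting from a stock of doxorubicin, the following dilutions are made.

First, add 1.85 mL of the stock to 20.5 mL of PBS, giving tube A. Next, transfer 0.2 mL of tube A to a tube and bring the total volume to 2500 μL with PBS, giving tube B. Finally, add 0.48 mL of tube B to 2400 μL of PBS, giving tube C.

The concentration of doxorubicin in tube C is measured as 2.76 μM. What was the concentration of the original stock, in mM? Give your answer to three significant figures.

Step 1: 1.85 mL + 20.5 mL = 22.35 mL total → factor 22.35/1.85 = 12.081
Step 2: 0.2 mL brought to 2500 μL → factor 2.5/0.2 = 12.5
Step 3: 0.48 mL + 2400 μL = 2.88 mL total → factor 2.88/0.48 = 6
Overall dilution factor = 12.081 × 12.5 × 6 = 906.08
Stock = 2.76 μM × 906.08 = 2501 μM = 2.50 mM

2.50 mM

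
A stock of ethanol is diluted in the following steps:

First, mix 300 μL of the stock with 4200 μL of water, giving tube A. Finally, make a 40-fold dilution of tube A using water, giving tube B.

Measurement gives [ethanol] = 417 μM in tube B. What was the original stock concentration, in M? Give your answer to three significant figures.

Step 1: 300 μL + 4200 μL = 4500 μL total → factor 4500/300 = 15
Step 2: 40-fold → factor 40
Overall dilution factor = 15 × 40 = 600
Stock = 417 μM × 600 = 2.502 × 10^5 μM = 0.250 M

0.250 M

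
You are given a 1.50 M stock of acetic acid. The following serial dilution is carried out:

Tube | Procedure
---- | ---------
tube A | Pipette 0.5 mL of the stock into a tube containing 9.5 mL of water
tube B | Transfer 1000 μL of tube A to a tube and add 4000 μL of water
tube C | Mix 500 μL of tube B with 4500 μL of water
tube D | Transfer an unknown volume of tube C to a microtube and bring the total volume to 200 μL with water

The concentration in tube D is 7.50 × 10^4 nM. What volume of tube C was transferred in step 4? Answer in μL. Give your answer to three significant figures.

10.0 μL

Step 1: 0.5 mL + 9.5 mL = 10 mL total → factor 10/0.5 = 20
Step 2: 1000 μL + 4000 μL = 5000 μL total → factor 5000/1000 = 5
Step 3: 500 μL + 4500 μL = 5000 μL total → factor 5000/500 = 10
Step 4: v brought to 200 μL → factor = 200 μL/v
Product of known-step factors = 1000
Overall factor = 1.50 M / (7.50 × 10^4 nM) = 20000
Step-4 factor = 20000 / 1000 = 20
v = 200 μL / 20 = 10.0 μL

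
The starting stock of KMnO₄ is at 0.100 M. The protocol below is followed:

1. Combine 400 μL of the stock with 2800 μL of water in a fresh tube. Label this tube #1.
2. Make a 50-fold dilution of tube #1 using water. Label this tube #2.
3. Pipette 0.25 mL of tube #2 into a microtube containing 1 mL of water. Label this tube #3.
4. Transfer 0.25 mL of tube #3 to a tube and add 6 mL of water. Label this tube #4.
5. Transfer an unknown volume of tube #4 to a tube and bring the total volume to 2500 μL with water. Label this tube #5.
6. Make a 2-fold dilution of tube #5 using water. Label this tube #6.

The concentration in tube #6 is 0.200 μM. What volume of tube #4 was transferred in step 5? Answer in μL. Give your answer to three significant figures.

500 μL

Step 1: 400 μL + 2800 μL = 3200 μL total → factor 3200/400 = 8
Step 2: 50-fold → factor 50
Step 3: 0.25 mL + 1 mL = 1.25 mL total → factor 1.25/0.25 = 5
Step 4: 0.25 mL + 6 mL = 6.25 mL total → factor 6.25/0.25 = 25
Step 5: v brought to 2500 μL → factor = 2500 μL/v
Step 6: 2-fold → factor 2
Product of known-step factors = 1 × 10^5
Overall factor = 0.100 M / (0.200 μM) = 5 × 10^5
Step-5 factor = 5 × 10^5 / 1 × 10^5 = 5
v = 2500 μL / 5 = 500 μL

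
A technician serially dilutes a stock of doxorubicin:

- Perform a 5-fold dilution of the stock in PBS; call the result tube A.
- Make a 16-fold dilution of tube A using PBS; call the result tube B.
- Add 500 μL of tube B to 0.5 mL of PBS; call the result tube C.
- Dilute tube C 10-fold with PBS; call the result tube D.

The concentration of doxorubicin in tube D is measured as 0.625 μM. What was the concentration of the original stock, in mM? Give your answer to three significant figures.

Step 1: 5-fold → factor 5
Step 2: 16-fold → factor 16
Step 3: 500 μL + 0.5 mL = 1000 μL total → factor 1000/500 = 2
Step 4: 10-fold → factor 10
Overall dilution factor = 5 × 16 × 2 × 10 = 1600
Stock = 0.625 μM × 1600 = 1000 μM = 1.00 mM

1.00 mM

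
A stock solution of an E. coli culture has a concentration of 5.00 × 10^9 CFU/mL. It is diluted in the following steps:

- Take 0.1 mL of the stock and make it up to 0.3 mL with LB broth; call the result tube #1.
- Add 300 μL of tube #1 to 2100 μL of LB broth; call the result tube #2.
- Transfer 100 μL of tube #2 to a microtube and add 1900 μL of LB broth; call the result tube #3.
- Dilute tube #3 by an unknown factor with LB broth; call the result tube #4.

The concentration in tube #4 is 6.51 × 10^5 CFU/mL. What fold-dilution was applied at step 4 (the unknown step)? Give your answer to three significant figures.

16.0-fold

Step 1: 0.1 mL brought to 0.3 mL → factor 0.3/0.1 = 3
Step 2: 300 μL + 2100 μL = 2400 μL total → factor 2400/300 = 8
Step 3: 100 μL + 1900 μL = 2000 μL total → factor 2000/100 = 20
Step 4: unknown factor x
Product of known-step factors = 480
Overall factor = 5.00 × 10^9 CFU/mL / (6.51 × 10^5 CFU/mL) = 7680.5
x = 7680.5 / 480 = 16.0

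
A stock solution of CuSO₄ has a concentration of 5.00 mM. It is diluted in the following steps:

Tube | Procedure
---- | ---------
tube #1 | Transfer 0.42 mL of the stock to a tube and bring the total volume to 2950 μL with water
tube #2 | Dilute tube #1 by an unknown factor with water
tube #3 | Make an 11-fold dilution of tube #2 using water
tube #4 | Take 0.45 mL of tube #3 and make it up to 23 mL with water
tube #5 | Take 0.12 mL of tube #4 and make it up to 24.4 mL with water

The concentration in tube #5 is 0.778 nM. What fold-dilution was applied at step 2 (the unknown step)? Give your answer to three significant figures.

Step 1: 0.42 mL brought to 2950 μL → factor 2.95/0.42 = 7.0238
Step 2: unknown factor x
Step 3: 11-fold → factor 11
Step 4: 0.45 mL brought to 23 mL → factor 23/0.45 = 51.111
Step 5: 0.12 mL brought to 24.4 mL → factor 24.4/0.12 = 203.33
Product of known-step factors = 8.0295 × 10^5
Overall factor = 5.00 mM / (0.778 nM) = 6.4267 × 10^6
x = 6.4267 × 10^6 / 8.0295 × 10^5 = 8.00

8.00-fold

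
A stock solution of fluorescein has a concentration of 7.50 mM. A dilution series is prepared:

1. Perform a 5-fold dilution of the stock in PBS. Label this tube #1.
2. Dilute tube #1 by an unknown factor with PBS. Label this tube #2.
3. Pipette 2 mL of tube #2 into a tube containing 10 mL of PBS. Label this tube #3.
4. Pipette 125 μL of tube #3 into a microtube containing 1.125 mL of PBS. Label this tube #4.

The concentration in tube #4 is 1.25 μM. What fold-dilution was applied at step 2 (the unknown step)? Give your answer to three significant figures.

Step 1: 5-fold → factor 5
Step 2: unknown factor x
Step 3: 2 mL + 10 mL = 12 mL total → factor 12/2 = 6
Step 4: 125 μL + 1.125 mL = 1250 μL total → factor 1250/125 = 10
Product of known-step factors = 300
Overall factor = 7.50 mM / (1.25 μM) = 6000
x = 6000 / 300 = 20.0

20.0-fold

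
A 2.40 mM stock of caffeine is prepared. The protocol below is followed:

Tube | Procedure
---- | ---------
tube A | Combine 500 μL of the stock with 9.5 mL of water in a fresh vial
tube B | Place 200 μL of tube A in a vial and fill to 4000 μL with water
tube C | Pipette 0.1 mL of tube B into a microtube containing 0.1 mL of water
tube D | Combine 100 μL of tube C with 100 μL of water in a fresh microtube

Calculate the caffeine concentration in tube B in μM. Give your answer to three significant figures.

Step 1: 500 μL + 9.5 mL = 10000 μL total → factor 10000/500 = 20
Step 2: 200 μL brought to 4000 μL → factor 4000/200 = 20
Dilution factor through tube B = 20 × 20 = 400
[tube B] = 2.40 mM / 400 = 0.006000 mM = 6.00 μM

6.00 μM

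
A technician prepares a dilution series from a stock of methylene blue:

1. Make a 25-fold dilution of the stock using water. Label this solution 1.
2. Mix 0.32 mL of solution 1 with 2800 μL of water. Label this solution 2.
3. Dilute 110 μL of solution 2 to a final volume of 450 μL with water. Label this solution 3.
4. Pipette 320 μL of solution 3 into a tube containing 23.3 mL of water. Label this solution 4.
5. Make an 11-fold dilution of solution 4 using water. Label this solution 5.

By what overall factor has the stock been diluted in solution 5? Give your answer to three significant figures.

8.10 × 10^5

Step 1: 25-fold → factor 25
Step 2: 0.32 mL + 2800 μL = 3.12 mL total → factor 3.12/0.32 = 9.75
Step 3: 110 μL brought to 450 μL → factor 450/110 = 4.0909
Step 4: 320 μL + 23.3 mL = 23620 μL total → factor 23620/320 = 73.812
Step 5: 11-fold → factor 11
Overall dilution factor = 25 × 9.75 × 4.0909 × 73.812 × 11 = 8.0963 × 10^5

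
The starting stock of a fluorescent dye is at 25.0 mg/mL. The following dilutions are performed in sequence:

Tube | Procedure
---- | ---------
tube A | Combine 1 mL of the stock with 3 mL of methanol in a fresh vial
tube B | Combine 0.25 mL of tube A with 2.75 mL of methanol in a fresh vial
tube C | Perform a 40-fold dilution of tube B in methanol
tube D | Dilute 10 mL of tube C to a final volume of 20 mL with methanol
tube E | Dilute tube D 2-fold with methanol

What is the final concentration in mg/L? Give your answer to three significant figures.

3.26 mg/L

Step 1: 1 mL + 3 mL = 4 mL total → factor 4/1 = 4
Step 2: 0.25 mL + 2.75 mL = 3 mL total → factor 3/0.25 = 12
Step 3: 40-fold → factor 40
Step 4: 10 mL brought to 20 mL → factor 20/10 = 2
Step 5: 2-fold → factor 2
Overall dilution factor = 4 × 12 × 40 × 2 × 2 = 7680
Final = 25.0 mg/mL / 7680 = 0.003255 mg/mL = 3.26 mg/L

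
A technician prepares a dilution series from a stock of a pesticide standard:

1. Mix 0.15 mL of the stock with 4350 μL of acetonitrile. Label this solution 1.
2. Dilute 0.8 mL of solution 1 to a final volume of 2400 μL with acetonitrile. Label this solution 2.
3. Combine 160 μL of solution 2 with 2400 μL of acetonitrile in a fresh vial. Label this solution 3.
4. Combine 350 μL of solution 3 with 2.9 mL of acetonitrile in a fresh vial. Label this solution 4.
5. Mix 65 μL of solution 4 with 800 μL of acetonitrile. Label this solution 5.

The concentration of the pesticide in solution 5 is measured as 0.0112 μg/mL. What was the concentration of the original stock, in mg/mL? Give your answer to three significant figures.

Step 1: 0.15 mL + 4350 μL = 4.5 mL total → factor 4.5/0.15 = 30
Step 2: 0.8 mL brought to 2400 μL → factor 2.4/0.8 = 3
Step 3: 160 μL + 2400 μL = 2560 μL total → factor 2560/160 = 16
Step 4: 350 μL + 2.9 mL = 3250 μL total → factor 3250/350 = 9.2857
Step 5: 65 μL + 800 μL = 865 μL total → factor 865/65 = 13.308
Overall dilution factor = 30 × 3 × 16 × 9.2857 × 13.308 = 1.7794 × 10^5
Stock = 0.0112 μg/mL × 1.7794 × 10^5 = 1993 μg/mL = 1.99 mg/mL

1.99 mg/mL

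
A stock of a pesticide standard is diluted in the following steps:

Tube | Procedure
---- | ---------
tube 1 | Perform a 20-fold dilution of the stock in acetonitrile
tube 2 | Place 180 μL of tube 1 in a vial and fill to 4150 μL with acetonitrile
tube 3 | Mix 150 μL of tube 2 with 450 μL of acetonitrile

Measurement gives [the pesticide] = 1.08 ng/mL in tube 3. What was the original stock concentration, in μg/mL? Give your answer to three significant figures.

Step 1: 20-fold → factor 20
Step 2: 180 μL brought to 4150 μL → factor 4150/180 = 23.056
Step 3: 150 μL + 450 μL = 600 μL total → factor 600/150 = 4
Overall dilution factor = 20 × 23.056 × 4 = 1844.4
Stock = 1.08 ng/mL × 1844.4 = 1992 ng/mL = 1.99 μg/mL

1.99 μg/mL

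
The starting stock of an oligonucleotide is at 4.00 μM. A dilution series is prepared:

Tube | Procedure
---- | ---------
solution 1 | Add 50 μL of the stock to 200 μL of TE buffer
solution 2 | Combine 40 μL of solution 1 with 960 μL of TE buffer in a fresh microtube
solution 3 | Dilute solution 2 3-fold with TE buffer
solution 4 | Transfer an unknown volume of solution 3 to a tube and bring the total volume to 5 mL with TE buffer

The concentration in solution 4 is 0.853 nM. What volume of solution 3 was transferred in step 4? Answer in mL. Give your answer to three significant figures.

Step 1: 50 μL + 200 μL = 250 μL total → factor 250/50 = 5
Step 2: 40 μL + 960 μL = 1000 μL total → factor 1000/40 = 25
Step 3: 3-fold → factor 3
Step 4: v brought to 5 mL → factor = 5 mL/v
Product of known-step factors = 375
Overall factor = 4.00 μM / (0.853 nM) = 4689.3
Step-4 factor = 4689.3 / 375 = 12.505
v = 5 mL / 12.505 = 0.400 mL

0.400 mL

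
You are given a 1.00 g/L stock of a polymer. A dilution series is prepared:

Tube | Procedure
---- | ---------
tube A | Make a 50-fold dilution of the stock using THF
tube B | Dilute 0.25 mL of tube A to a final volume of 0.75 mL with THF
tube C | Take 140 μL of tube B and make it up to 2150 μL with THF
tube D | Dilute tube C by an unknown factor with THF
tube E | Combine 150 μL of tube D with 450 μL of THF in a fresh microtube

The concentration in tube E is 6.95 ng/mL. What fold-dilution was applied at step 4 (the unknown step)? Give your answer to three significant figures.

Step 1: 50-fold → factor 50
Step 2: 0.25 mL brought to 0.75 mL → factor 0.75/0.25 = 3
Step 3: 140 μL brought to 2150 μL → factor 2150/140 = 15.357
Step 4: unknown factor x
Step 5: 150 μL + 450 μL = 600 μL total → factor 600/150 = 4
Product of known-step factors = 9214.3
Overall factor = 1.00 g/L / (6.95 ng/mL) = 1.4388 × 10^5
x = 1.4388 × 10^5 / 9214.3 = 15.6

15.6-fold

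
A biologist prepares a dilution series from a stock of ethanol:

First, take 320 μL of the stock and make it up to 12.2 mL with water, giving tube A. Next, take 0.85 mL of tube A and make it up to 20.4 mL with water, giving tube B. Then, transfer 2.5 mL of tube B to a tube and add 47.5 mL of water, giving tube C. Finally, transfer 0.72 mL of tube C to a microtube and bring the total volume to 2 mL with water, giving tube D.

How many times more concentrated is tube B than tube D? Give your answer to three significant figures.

55.6

Step 1: 320 μL brought to 12.2 mL → factor 12200/320 = 38.125
Step 2: 0.85 mL brought to 20.4 mL → factor 20.4/0.85 = 24
Step 3: 2.5 mL + 47.5 mL = 50 mL total → factor 50/2.5 = 20
Step 4: 0.72 mL brought to 2 mL → factor 2/0.72 = 2.7778
Dilution factor to tube B = 915; to tube D = 50833
[tube B]/[tube D] = (factor to tube D)/(factor to tube B) = 50833/915 = 55.6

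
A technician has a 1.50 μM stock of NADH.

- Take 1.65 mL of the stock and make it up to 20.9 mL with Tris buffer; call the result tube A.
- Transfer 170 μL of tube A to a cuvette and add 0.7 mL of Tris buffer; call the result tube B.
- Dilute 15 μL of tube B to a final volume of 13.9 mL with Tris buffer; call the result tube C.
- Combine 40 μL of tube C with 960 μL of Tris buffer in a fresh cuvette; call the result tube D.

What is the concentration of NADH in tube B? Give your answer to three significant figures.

Step 1: 1.65 mL brought to 20.9 mL → factor 20.9/1.65 = 12.667
Step 2: 170 μL + 0.7 mL = 870 μL total → factor 870/170 = 5.1176
Dilution factor through tube B = 12.667 × 5.1176 = 64.824
[tube B] = 1.50 μM / 64.824 = 0.0231 μM

0.0231 μM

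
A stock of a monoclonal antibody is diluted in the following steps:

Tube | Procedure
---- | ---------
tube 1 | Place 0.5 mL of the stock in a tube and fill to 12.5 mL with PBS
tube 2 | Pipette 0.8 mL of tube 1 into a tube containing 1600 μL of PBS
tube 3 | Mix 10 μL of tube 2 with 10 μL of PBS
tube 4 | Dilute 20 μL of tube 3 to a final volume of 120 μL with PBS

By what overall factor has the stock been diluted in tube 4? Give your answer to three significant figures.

900

Step 1: 0.5 mL brought to 12.5 mL → factor 12.5/0.5 = 25
Step 2: 0.8 mL + 1600 μL = 2.4 mL total → factor 2.4/0.8 = 3
Step 3: 10 μL + 10 μL = 20 μL total → factor 20/10 = 2
Step 4: 20 μL brought to 120 μL → factor 120/20 = 6
Overall dilution factor = 25 × 3 × 2 × 6 = 900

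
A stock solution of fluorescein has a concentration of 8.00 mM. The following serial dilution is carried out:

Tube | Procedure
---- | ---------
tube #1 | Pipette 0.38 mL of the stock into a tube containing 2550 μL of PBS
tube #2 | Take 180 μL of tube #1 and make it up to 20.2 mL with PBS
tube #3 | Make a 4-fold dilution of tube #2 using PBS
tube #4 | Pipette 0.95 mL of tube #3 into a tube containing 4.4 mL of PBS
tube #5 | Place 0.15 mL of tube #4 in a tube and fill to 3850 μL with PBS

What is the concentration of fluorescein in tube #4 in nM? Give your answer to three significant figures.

Step 1: 0.38 mL + 2550 μL = 2.93 mL total → factor 2.93/0.38 = 7.7105
Step 2: 180 μL brought to 20.2 mL → factor 20200/180 = 112.22
Step 3: 4-fold → factor 4
Step 4: 0.95 mL + 4.4 mL = 5.35 mL total → factor 5.35/0.95 = 5.6316
Dilution factor through tube #4 = 7.7105 × 112.22 × 4 × 5.6316 = 19492
[tube #4] = 8.00 mM / 19492 = 0.0004104 mM = 410 nM

410 nM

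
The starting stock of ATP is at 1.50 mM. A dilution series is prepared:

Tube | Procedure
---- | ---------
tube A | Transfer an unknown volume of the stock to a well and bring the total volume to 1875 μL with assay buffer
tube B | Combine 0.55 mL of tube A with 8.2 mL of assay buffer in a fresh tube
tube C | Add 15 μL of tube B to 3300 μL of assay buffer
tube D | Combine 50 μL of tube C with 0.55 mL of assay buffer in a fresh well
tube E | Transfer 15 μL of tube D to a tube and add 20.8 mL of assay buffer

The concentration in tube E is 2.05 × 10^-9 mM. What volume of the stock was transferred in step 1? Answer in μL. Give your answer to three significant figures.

Step 1: v brought to 1875 μL → factor = 1875 μL/v
Step 2: 0.55 mL + 8.2 mL = 8.75 mL total → factor 8.75/0.55 = 15.909
Step 3: 15 μL + 3300 μL = 3315 μL total → factor 3315/15 = 221
Step 4: 50 μL + 0.55 mL = 600 μL total → factor 600/50 = 12
Step 5: 15 μL + 20.8 mL = 20815 μL total → factor 20815/15 = 1387.7
Product of known-step factors = 5.8547 × 10^7
Overall factor = 1.50 mM / (2.05 × 10^-9 mM) = 7.3171 × 10^8
Step-1 factor = 7.3171 × 10^8 / 5.8547 × 10^7 = 12.498
v = 1875 μL / 12.498 = 150 μL

150 μL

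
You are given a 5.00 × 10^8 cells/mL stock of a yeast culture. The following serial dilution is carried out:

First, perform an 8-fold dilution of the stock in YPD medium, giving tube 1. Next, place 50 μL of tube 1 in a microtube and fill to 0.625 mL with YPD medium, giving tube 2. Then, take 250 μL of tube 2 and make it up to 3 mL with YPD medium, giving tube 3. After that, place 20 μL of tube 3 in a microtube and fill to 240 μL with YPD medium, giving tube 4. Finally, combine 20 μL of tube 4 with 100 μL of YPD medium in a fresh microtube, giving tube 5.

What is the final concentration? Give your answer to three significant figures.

5.79 × 10^3 cells/mL

Step 1: 8-fold → factor 8
Step 2: 50 μL brought to 0.625 mL → factor 625/50 = 12.5
Step 3: 250 μL brought to 3 mL → factor 3000/250 = 12
Step 4: 20 μL brought to 240 μL → factor 240/20 = 12
Step 5: 20 μL + 100 μL = 120 μL total → factor 120/20 = 6
Overall dilution factor = 8 × 12.5 × 12 × 12 × 6 = 86400
Final = 5.00 × 10^8 cells/mL / 86400 = 5.79 × 10^3 cells/mL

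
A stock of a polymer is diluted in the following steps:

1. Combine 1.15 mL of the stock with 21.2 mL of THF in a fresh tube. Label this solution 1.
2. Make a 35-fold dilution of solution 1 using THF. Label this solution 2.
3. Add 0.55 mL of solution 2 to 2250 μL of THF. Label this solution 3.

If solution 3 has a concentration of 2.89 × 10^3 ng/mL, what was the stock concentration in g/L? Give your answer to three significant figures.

10.0 g/L

Step 1: 1.15 mL + 21.2 mL = 22.35 mL total → factor 22.35/1.15 = 19.435
Step 2: 35-fold → factor 35
Step 3: 0.55 mL + 2250 μL = 2.8 mL total → factor 2.8/0.55 = 5.0909
Overall dilution factor = 19.435 × 35 × 5.0909 = 3462.9
Stock = 2.89 × 10^3 ng/mL × 3462.9 = 1.001 × 10^7 ng/mL = 10.0 g/L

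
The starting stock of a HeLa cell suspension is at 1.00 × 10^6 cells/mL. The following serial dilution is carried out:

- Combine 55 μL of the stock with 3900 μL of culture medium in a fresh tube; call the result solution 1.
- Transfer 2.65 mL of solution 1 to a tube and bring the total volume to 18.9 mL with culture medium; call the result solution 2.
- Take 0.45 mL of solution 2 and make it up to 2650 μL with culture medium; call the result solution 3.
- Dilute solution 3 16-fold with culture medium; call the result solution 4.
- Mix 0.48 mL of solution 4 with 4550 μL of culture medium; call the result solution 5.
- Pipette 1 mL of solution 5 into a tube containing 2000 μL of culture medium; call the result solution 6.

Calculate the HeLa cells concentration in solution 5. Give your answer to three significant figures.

Step 1: 55 μL + 3900 μL = 3955 μL total → factor 3955/55 = 71.909
Step 2: 2.65 mL brought to 18.9 mL → factor 18.9/2.65 = 7.1321
Step 3: 0.45 mL brought to 2650 μL → factor 2.65/0.45 = 5.8889
Step 4: 16-fold → factor 16
Step 5: 0.48 mL + 4550 μL = 5.03 mL total → factor 5.03/0.48 = 10.479
Dilution factor through solution 5 = 71.909 × 7.1321 × 5.8889 × 16 × 10.479 = 5.0638 × 10^5
[solution 5] = 1.00 × 10^6 cells/mL / 5.0638 × 10^5 = 1.97 cells/mL

1.97 cells/mL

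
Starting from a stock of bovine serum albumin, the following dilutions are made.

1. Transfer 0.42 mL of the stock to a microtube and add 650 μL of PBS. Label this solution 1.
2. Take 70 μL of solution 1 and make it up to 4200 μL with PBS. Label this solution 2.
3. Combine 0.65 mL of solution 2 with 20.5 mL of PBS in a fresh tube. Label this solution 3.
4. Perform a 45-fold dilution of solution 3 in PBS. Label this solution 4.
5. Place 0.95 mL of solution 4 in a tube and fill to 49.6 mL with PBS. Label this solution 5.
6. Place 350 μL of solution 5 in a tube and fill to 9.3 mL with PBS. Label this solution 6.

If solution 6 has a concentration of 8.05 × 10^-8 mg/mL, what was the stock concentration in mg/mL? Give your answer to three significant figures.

Step 1: 0.42 mL + 650 μL = 1.07 mL total → factor 1.07/0.42 = 2.5476
Step 2: 70 μL brought to 4200 μL → factor 4200/70 = 60
Step 3: 0.65 mL + 20.5 mL = 21.15 mL total → factor 21.15/0.65 = 32.538
Step 4: 45-fold → factor 45
Step 5: 0.95 mL brought to 49.6 mL → factor 49.6/0.95 = 52.211
Step 6: 350 μL brought to 9.3 mL → factor 9300/350 = 26.571
Overall dilution factor = 2.5476 × 60 × 32.538 × 45 × 52.211 × 26.571 = 3.105 × 10^8
Stock = 8.05 × 10^-8 mg/mL × 3.105 × 10^8 = 25.0 mg/mL

25.0 mg/mL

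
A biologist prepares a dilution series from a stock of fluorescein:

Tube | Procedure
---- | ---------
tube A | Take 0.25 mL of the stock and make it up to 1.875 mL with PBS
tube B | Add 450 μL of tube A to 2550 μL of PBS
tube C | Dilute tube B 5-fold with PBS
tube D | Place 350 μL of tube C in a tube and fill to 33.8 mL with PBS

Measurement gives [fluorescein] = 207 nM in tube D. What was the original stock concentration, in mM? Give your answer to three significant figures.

Step 1: 0.25 mL brought to 1.875 mL → factor 1.875/0.25 = 7.5
Step 2: 450 μL + 2550 μL = 3000 μL total → factor 3000/450 = 6.6667
Step 3: 5-fold → factor 5
Step 4: 350 μL brought to 33.8 mL → factor 33800/350 = 96.571
Overall dilution factor = 7.5 × 6.6667 × 5 × 96.571 = 24143
Stock = 207 nM × 24143 = 4.998 × 10^6 nM = 5.00 mM

5.00 mM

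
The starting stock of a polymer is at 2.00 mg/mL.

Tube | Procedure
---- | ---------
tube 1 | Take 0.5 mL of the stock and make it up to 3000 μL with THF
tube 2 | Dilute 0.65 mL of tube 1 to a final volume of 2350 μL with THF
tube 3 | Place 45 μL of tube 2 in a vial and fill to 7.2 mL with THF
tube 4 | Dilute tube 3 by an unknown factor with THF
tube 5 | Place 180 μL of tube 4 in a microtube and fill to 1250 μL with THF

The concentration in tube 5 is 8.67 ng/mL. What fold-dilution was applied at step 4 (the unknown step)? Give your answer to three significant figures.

Step 1: 0.5 mL brought to 3000 μL → factor 3/0.5 = 6
Step 2: 0.65 mL brought to 2350 μL → factor 2.35/0.65 = 3.6154
Step 3: 45 μL brought to 7.2 mL → factor 7200/45 = 160
Step 4: unknown factor x
Step 5: 180 μL brought to 1250 μL → factor 1250/180 = 6.9444
Product of known-step factors = 24103
Overall factor = 2.00 mg/mL / (8.67 ng/mL) = 2.3068 × 10^5
x = 2.3068 × 10^5 / 24103 = 9.57

9.57-fold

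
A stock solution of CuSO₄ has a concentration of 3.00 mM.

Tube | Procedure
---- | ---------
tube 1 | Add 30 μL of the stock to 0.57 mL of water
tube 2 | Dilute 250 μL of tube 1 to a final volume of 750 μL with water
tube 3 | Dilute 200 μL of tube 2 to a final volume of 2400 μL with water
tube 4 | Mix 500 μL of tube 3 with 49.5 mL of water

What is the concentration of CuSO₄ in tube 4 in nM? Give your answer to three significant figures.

41.7 nM

Step 1: 30 μL + 0.57 mL = 600 μL total → factor 600/30 = 20
Step 2: 250 μL brought to 750 μL → factor 750/250 = 3
Step 3: 200 μL brought to 2400 μL → factor 2400/200 = 12
Step 4: 500 μL + 49.5 mL = 50000 μL total → factor 50000/500 = 100
Overall dilution factor = 20 × 3 × 12 × 100 = 72000
Final = 3.00 mM / 72000 = 4.167 × 10^-5 mM = 41.7 nM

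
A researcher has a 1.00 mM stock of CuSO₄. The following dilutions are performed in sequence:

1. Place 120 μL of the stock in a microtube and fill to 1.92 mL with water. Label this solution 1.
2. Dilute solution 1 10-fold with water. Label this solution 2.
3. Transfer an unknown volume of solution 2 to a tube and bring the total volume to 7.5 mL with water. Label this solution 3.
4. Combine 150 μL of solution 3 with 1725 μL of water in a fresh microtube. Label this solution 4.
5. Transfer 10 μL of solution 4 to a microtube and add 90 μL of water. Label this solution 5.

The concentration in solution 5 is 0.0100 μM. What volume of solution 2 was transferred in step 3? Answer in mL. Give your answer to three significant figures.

1.50 mL

Step 1: 120 μL brought to 1.92 mL → factor 1920/120 = 16
Step 2: 10-fold → factor 10
Step 3: v brought to 7.5 mL → factor = 7.5 mL/v
Step 4: 150 μL + 1725 μL = 1875 μL total → factor 1875/150 = 12.5
Step 5: 10 μL + 90 μL = 100 μL total → factor 100/10 = 10
Product of known-step factors = 20000
Overall factor = 1.00 mM / (0.0100 μM) = 1 × 10^5
Step-3 factor = 1 × 10^5 / 20000 = 5
v = 7.5 mL / 5 = 1.50 mL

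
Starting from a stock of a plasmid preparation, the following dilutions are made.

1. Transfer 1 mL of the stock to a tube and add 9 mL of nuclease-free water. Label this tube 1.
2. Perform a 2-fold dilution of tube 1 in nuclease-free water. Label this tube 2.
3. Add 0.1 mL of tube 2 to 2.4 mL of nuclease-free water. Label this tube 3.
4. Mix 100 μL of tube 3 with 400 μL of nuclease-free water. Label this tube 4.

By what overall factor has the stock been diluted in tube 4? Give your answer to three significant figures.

Step 1: 1 mL + 9 mL = 10 mL total → factor 10/1 = 10
Step 2: 2-fold → factor 2
Step 3: 0.1 mL + 2.4 mL = 2.5 mL total → factor 2.5/0.1 = 25
Step 4: 100 μL + 400 μL = 500 μL total → factor 500/100 = 5
Overall dilution factor = 10 × 2 × 25 × 5 = 2500

2.50 × 10^3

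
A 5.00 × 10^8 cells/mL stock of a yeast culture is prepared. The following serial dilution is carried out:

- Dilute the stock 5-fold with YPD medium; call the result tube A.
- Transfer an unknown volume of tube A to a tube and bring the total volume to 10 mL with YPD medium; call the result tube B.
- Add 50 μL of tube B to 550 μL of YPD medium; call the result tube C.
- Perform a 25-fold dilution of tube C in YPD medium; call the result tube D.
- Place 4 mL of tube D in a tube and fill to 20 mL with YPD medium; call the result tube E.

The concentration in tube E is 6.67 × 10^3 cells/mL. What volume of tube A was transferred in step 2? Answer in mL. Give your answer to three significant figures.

Step 1: 5-fold → factor 5
Step 2: v brought to 10 mL → factor = 10 mL/v
Step 3: 50 μL + 550 μL = 600 μL total → factor 600/50 = 12
Step 4: 25-fold → factor 25
Step 5: 4 mL brought to 20 mL → factor 20/4 = 5
Product of known-step factors = 7500
Overall factor = 5.00 × 10^8 cells/mL / (6.67 × 10^3 cells/mL) = 74963
Step-2 factor = 74963 / 7500 = 9.995
v = 10 mL / 9.995 = 1.00 mL

1.00 mL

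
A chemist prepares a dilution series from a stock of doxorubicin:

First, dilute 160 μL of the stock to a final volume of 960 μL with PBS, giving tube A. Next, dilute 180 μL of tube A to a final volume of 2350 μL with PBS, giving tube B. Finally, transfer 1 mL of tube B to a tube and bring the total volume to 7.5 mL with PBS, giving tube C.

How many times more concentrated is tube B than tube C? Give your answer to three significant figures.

7.50

Step 1: 160 μL brought to 960 μL → factor 960/160 = 6
Step 2: 180 μL brought to 2350 μL → factor 2350/180 = 13.056
Step 3: 1 mL brought to 7.5 mL → factor 7.5/1 = 7.5
Dilution factor to tube B = 78.333; to tube C = 587.5
[tube B]/[tube C] = (factor to tube C)/(factor to tube B) = 587.5/78.333 = 7.50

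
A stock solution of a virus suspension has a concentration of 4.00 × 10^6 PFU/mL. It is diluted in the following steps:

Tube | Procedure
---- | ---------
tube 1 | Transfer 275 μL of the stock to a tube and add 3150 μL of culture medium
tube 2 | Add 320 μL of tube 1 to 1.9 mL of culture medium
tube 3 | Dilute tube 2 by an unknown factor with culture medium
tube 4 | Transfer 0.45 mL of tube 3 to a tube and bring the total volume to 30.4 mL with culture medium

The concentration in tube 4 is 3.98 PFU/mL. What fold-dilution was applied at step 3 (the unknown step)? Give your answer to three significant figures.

Step 1: 275 μL + 3150 μL = 3425 μL total → factor 3425/275 = 12.455
Step 2: 320 μL + 1.9 mL = 2220 μL total → factor 2220/320 = 6.9375
Step 3: unknown factor x
Step 4: 0.45 mL brought to 30.4 mL → factor 30.4/0.45 = 67.556
Product of known-step factors = 5837
Overall factor = 4.00 × 10^6 PFU/mL / (3.98 PFU/mL) = 1.005 × 10^6
x = 1.005 × 10^6 / 5837 = 172

172-fold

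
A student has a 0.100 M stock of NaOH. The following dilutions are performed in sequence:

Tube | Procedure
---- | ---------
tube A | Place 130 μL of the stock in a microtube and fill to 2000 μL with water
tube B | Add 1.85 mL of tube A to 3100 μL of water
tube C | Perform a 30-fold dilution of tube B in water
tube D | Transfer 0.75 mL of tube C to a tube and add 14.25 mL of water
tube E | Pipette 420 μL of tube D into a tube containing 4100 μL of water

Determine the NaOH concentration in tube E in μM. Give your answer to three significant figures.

0.376 μM

Step 1: 130 μL brought to 2000 μL → factor 2000/130 = 15.385
Step 2: 1.85 mL + 3100 μL = 4.95 mL total → factor 4.95/1.85 = 2.6757
Step 3: 30-fold → factor 30
Step 4: 0.75 mL + 14.25 mL = 15 mL total → factor 15/0.75 = 20
Step 5: 420 μL + 4100 μL = 4520 μL total → factor 4520/420 = 10.762
Overall dilution factor = 15.385 × 2.6757 × 30 × 20 × 10.762 = 2.658 × 10^5
Final = 0.100 M / 2.658 × 10^5 = 3.762 × 10^-7 M = 0.376 μM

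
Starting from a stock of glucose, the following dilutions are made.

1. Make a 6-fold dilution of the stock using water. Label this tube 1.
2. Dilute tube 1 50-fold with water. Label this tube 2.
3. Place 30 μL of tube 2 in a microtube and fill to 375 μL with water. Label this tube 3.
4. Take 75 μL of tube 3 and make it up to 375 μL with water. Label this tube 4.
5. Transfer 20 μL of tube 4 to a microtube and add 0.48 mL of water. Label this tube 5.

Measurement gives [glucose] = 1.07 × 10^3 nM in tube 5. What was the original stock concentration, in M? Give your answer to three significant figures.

0.502 M

Step 1: 6-fold → factor 6
Step 2: 50-fold → factor 50
Step 3: 30 μL brought to 375 μL → factor 375/30 = 12.5
Step 4: 75 μL brought to 375 μL → factor 375/75 = 5
Step 5: 20 μL + 0.48 mL = 500 μL total → factor 500/20 = 25
Overall dilution factor = 6 × 50 × 12.5 × 5 × 25 = 4.6875 × 10^5
Stock = 1.07 × 10^3 nM × 4.6875 × 10^5 = 5.016 × 10^8 nM = 0.502 M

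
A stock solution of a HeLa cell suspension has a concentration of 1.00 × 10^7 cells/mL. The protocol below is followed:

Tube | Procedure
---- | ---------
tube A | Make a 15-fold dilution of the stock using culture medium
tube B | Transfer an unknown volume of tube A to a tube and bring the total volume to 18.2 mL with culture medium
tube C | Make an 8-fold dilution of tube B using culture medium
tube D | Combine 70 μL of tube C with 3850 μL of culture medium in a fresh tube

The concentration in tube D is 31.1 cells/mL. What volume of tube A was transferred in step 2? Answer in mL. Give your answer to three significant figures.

0.380 mL

Step 1: 15-fold → factor 15
Step 2: v brought to 18.2 mL → factor = 18.2 mL/v
Step 3: 8-fold → factor 8
Step 4: 70 μL + 3850 μL = 3920 μL total → factor 3920/70 = 56
Product of known-step factors = 6720
Overall factor = 1.00 × 10^7 cells/mL / (31.1 cells/mL) = 3.2154 × 10^5
Step-2 factor = 3.2154 × 10^5 / 6720 = 47.849
v = 18.2 mL / 47.849 = 0.380 mL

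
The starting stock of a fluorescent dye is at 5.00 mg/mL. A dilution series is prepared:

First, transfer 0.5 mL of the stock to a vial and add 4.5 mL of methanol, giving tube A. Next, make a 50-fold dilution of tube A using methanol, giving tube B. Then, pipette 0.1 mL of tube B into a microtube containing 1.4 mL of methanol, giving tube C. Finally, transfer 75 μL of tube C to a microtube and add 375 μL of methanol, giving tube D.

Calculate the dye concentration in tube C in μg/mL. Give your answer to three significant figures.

Step 1: 0.5 mL + 4.5 mL = 5 mL total → factor 5/0.5 = 10
Step 2: 50-fold → factor 50
Step 3: 0.1 mL + 1.4 mL = 1.5 mL total → factor 1.5/0.1 = 15
Dilution factor through tube C = 10 × 50 × 15 = 7500
[tube C] = 5.00 mg/mL / 7500 = 0.0006667 mg/mL = 0.667 μg/mL

0.667 μg/mL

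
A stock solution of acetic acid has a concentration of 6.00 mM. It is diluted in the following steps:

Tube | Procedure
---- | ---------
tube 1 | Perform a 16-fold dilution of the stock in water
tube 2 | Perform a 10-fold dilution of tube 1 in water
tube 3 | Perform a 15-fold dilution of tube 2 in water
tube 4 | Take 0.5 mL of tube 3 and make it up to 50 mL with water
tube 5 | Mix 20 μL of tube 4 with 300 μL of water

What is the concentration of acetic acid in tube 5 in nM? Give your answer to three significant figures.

Step 1: 16-fold → factor 16
Step 2: 10-fold → factor 10
Step 3: 15-fold → factor 15
Step 4: 0.5 mL brought to 50 mL → factor 50/0.5 = 100
Step 5: 20 μL + 300 μL = 320 μL total → factor 320/20 = 16
Overall dilution factor = 16 × 10 × 15 × 100 × 16 = 3.84 × 10^6
Final = 6.00 mM / 3.84 × 10^6 = 1.563 × 10^-6 mM = 1.56 nM

1.56 nM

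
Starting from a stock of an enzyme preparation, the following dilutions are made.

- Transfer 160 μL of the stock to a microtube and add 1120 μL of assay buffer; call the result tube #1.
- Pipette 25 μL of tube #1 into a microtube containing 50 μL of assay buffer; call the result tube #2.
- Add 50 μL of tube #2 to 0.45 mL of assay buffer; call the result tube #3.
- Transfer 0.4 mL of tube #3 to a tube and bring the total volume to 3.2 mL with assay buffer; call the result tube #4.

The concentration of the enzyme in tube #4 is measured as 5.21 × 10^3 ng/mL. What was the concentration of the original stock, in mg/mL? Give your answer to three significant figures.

10.0 mg/mL

Step 1: 160 μL + 1120 μL = 1280 μL total → factor 1280/160 = 8
Step 2: 25 μL + 50 μL = 75 μL total → factor 75/25 = 3
Step 3: 50 μL + 0.45 mL = 500 μL total → factor 500/50 = 10
Step 4: 0.4 mL brought to 3.2 mL → factor 3.2/0.4 = 8
Overall dilution factor = 8 × 3 × 10 × 8 = 1920
Stock = 5.21 × 10^3 ng/mL × 1920 = 1.000 × 10^7 ng/mL = 10.0 mg/mL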